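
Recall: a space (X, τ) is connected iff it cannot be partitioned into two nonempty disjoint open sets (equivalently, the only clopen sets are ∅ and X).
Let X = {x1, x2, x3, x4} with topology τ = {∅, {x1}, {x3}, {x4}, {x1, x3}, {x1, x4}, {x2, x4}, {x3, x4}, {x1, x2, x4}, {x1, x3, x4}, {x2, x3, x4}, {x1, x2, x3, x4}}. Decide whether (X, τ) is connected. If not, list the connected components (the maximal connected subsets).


(X, τ) is disconnected; components = [{x1}, {x3}, {x2, x4}].

Find clopen sets (U ∈ τ with X ∖ U ∈ τ):
  U = ∅, X ∖ U = {x1, x2, x3, x4} — both open, so U is clopen.
  U = {x1}, X ∖ U = {x2, x3, x4} — both open, so U is clopen.
  U = {x3}, X ∖ U = {x1, x2, x4} — both open, so U is clopen.
  U = {x1, x3}, X ∖ U = {x2, x4} — both open, so U is clopen.
  U = {x2, x4}, X ∖ U = {x1, x3} — both open, so U is clopen.
  U = {x1, x2, x4}, X ∖ U = {x3} — both open, so U is clopen.
  U = {x2, x3, x4}, X ∖ U = {x1} — both open, so U is clopen.
  U = {x1, x2, x3, x4}, X ∖ U = ∅ — both open, so U is clopen.
Nontrivial clopen(s) exist: e.g. {x1, x2, x4}. So (X, τ) is disconnected.
Compute connected components by grouping points that agree on all clopens:
  component: {x1}
  component: {x3}
  component: {x2, x4}


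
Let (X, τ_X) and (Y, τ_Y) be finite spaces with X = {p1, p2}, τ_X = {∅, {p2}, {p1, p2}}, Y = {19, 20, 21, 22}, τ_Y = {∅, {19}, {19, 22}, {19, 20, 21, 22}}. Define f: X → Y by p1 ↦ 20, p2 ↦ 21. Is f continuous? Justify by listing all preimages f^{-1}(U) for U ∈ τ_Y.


f IS continuous.

Compute f^{-1}(U) for each U ∈ τ_Y:
  U = ∅: f^{-1}(U) = ∅ ∈ τ_X ✓.
  U = {19}: f^{-1}(U) = ∅ ∈ τ_X ✓.
  U = {19, 22}: f^{-1}(U) = ∅ ∈ τ_X ✓.
  U = {19, 20, 21, 22}: f^{-1}(U) = {p1, p2} ∈ τ_X ✓.
Every preimage lies in τ_X, so f IS continuous.


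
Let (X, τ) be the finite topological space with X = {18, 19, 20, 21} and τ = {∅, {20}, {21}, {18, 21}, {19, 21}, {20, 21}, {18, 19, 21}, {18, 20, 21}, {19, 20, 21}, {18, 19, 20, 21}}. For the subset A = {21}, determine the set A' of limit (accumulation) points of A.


A' = {18, 19}

For each x ∈ X, list the open sets U ∈ τ with x ∈ U, then check whether U ∩ (A ∖ {x}) ≠ ∅ for every such U.
  x = 18: opens ∋ x are {18, 21}, {18, 19, 21}, {18, 20, 21}, {18, 19, 20, 21}; each meets A ∖ {18}, so x IS a limit point.
  x = 19: opens ∋ x are {19, 21}, {18, 19, 21}, {19, 20, 21}, {18, 19, 20, 21}; each meets A ∖ {19}, so x IS a limit point.
  x = 20: open {20} ∋ x has {20} ∩ (A ∖ {20}) = ∅, so x is NOT a limit point.
  x = 21: open {21} ∋ x has {21} ∩ (A ∖ {21}) = ∅, so x is NOT a limit point.
Collecting: A' = {18, 19}.


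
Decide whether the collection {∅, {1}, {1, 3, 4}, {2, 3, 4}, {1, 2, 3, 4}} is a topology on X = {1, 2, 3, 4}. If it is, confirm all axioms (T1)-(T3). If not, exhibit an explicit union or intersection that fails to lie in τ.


τ is NOT a topology on X.

Axiom (T1): ∅ ∈ τ? Yes; X ∈ τ? Yes.
Axiom (T2/T3): check pairwise unions and intersections of members of τ.
Counterexample for (T3): {1, 3, 4} ∩ {2, 3, 4} = {3, 4} ∉ τ. Therefore τ is NOT a topology.


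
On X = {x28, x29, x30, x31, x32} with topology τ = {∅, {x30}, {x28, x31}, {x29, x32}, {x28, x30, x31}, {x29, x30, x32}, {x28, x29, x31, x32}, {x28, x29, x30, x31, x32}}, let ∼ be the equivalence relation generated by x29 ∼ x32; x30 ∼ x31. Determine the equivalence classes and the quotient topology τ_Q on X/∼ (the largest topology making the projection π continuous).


X/∼ = {[x28], [x29=x32], [x30=x31]}; |τ_Q| = 4.

Equivalence classes: [x28], [x29=x32], [x30=x31].
Quotient map π: X → X/∼ sends x28 ↦ [x28], x29 ↦ [x29=x32], x30 ↦ [x30=x31], x31 ↦ [x30=x31], x32 ↦ [x29=x32].
For each subset V ⊆ X/∼, compute π^{-1}(V) ⊆ X and check whether π^{-1}(V) ∈ τ. V is open in τ_Q iff π^{-1}(V) ∈ τ.
  V = {}: π^{-1}(V) = ∅ ∈ τ ✓.
  V = {[x28]}: π^{-1}(V) = {x28} ∉ τ ✗.
  V = {[x29=x32]}: π^{-1}(V) = {x29, x32} ∈ τ ✓.
  V = {[x28], [x29=x32]}: π^{-1}(V) = {x28, x29, x32} ∉ τ ✗.
  V = {[x30=x31]}: π^{-1}(V) = {x30, x31} ∉ τ ✗.
  V = {[x28], [x30=x31]}: π^{-1}(V) = {x28, x30, x31} ∈ τ ✓.
  V = {[x29=x32], [x30=x31]}: π^{-1}(V) = {x29, x30, x31, x32} ∉ τ ✗.
  V = {[x28], [x29=x32], [x30=x31]}: π^{-1}(V) = {x28, x29, x30, x31, x32} ∈ τ ✓.
Open sets in the quotient: τ_Q = {{}, {[x29=x32]}, {[x28], [x30=x31]}, {[x28], [x29=x32], [x30=x31]}} (4 elements).


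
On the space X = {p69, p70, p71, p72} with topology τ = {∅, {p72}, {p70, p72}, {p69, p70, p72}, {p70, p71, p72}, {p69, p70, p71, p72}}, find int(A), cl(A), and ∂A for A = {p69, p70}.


int(A) = ∅, cl(A) = {p69, p70, p71}, ∂A = {p69, p70, p71}.

Closed sets in (X, τ) are complements of opens:
  closed(X, τ) = {∅, {p69}, {p71}, {p69, p71}, {p69, p70, p71}, {p69, p70, p71, p72}}.
int(A) = ⋃ {U ∈ τ : U ⊆ A}. Opens contained in A: ∅.
Taking the union of these: int(A) = ∅.
cl(A) = ⋂ {C closed : A ⊆ C}. Closed sets containing A: {p69, p70, p71}, {p69, p70, p71, p72}.
Intersecting these: cl(A) = {p69, p70, p71}.
∂A = cl(A) ∖ int(A) = {p69, p70, p71} ∖ ∅ = {p69, p70, p71}.


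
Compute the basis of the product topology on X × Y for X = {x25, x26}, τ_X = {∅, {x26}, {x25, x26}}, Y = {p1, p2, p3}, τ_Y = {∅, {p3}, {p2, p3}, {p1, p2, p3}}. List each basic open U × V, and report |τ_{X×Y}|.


Basis B = {∅ × ∅, {x26} × {p3}, {x25, x26} × {p3}, {x26} × {p2, p3}, {x26} × {p1, p2, p3}, {x25, x26} × {p2, p3}, {x25, x26} × {p1, p2, p3}}; |τ_{X×Y}| = 10.

Enumerate products U × V with U ∈ τ_X, V ∈ τ_Y (deduplicated):
  ∅ × ∅ = {} (∅)
  {x26} × {p3} = {(x26,p3)}
  {x25, x26} × {p3} = {(x25,p3), (x26,p3)}
  {x26} × {p2, p3} = {(x26,p2), (x26,p3)}
  {x26} × {p1, p2, p3} = {(x26,p1), (x26,p2), (x26,p3)}
  {x25, x26} × {p2, p3} = {(x25,p2), (x25,p3), (x26,p2), (x26,p3)}
  {x25, x26} × {p1, p2, p3} = {(x25,p1), (x25,p2), (x25,p3), (x26,p1), (x26,p2), (x26,p3)}
These 7 distinct sets form the basis B.
Close under arbitrary unions to get τ_{X×Y}; counting gives |τ_{X×Y}| = 10.


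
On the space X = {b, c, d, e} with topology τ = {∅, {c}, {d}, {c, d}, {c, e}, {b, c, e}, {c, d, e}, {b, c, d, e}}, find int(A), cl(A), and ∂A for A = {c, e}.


int(A) = {c, e}, cl(A) = {b, c, e}, ∂A = {b}.

Closed sets in (X, τ) are complements of opens:
  closed(X, τ) = {∅, {b}, {d}, {b, d}, {b, e}, {b, c, e}, {b, d, e}, {b, c, d, e}}.
int(A) = ⋃ {U ∈ τ : U ⊆ A}. Opens contained in A: ∅, {c}, {c, e}.
Taking the union of these: int(A) = {c, e}.
cl(A) = ⋂ {C closed : A ⊆ C}. Closed sets containing A: {b, c, e}, {b, c, d, e}.
Intersecting these: cl(A) = {b, c, e}.
∂A = cl(A) ∖ int(A) = {b, c, e} ∖ {c, e} = {b}.


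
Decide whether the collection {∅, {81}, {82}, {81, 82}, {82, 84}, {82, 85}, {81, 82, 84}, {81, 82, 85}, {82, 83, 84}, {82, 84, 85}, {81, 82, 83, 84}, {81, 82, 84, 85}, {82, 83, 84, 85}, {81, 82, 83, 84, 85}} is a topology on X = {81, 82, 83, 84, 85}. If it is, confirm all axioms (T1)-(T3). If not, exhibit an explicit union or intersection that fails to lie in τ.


τ IS a topology on X.

Axiom (T1): ∅ ∈ τ? Yes; X ∈ τ? Yes.
Axiom (T2/T3): check pairwise unions and intersections of members of τ.
All pairwise intersections and unions checked — each lies in τ. Therefore τ satisfies (T1), (T2), (T3): it IS a topology on X.


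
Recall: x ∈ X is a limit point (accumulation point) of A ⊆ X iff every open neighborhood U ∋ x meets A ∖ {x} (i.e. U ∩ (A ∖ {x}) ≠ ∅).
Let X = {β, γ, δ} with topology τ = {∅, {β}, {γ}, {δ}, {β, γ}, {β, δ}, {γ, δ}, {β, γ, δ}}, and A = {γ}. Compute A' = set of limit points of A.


A' = ∅

For each x ∈ X, list the open sets U ∈ τ with x ∈ U, then check whether U ∩ (A ∖ {x}) ≠ ∅ for every such U.
  x = β: open {β} ∋ x has {β} ∩ (A ∖ {β}) = ∅, so x is NOT a limit point.
  x = γ: open {γ} ∋ x has {γ} ∩ (A ∖ {γ}) = ∅, so x is NOT a limit point.
  x = δ: open {δ} ∋ x has {δ} ∩ (A ∖ {δ}) = ∅, so x is NOT a limit point.
Collecting: A' = ∅.


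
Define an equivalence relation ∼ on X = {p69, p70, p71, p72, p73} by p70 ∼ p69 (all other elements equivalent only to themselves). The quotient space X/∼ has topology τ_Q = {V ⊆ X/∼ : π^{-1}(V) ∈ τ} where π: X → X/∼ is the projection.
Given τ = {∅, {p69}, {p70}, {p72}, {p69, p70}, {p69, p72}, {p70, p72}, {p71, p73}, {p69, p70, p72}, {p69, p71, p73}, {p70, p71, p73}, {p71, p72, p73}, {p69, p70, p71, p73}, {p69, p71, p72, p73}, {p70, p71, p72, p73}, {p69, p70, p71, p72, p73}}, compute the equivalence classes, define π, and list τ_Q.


X/∼ = {[p69=p70], [p71], [p72], [p73]}; |τ_Q| = 8.

Equivalence classes: [p69=p70], [p71], [p72], [p73].
Quotient map π: X → X/∼ sends p69 ↦ [p69=p70], p70 ↦ [p69=p70], p71 ↦ [p71], p72 ↦ [p72], p73 ↦ [p73].
For each subset V ⊆ X/∼, compute π^{-1}(V) ⊆ X and check whether π^{-1}(V) ∈ τ. V is open in τ_Q iff π^{-1}(V) ∈ τ.
  V = {}: π^{-1}(V) = ∅ ∈ τ ✓.
  V = {[p69=p70]}: π^{-1}(V) = {p69, p70} ∈ τ ✓.
  V = {[p71]}: π^{-1}(V) = {p71} ∉ τ ✗.
  V = {[p69=p70], [p71]}: π^{-1}(V) = {p69, p70, p71} ∉ τ ✗.
  V = {[p72]}: π^{-1}(V) = {p72} ∈ τ ✓.
  V = {[p69=p70], [p72]}: π^{-1}(V) = {p69, p70, p72} ∈ τ ✓.
  V = {[p71], [p72]}: π^{-1}(V) = {p71, p72} ∉ τ ✗.
  V = {[p69=p70], [p71], [p72]}: π^{-1}(V) = {p69, p70, p71, p72} ∉ τ ✗.
  V = {[p73]}: π^{-1}(V) = {p73} ∉ τ ✗.
  V = {[p69=p70], [p73]}: π^{-1}(V) = {p69, p70, p73} ∉ τ ✗.
  V = {[p71], [p73]}: π^{-1}(V) = {p71, p73} ∈ τ ✓.
  V = {[p69=p70], [p71], [p73]}: π^{-1}(V) = {p69, p70, p71, p73} ∈ τ ✓.
  V = {[p72], [p73]}: π^{-1}(V) = {p72, p73} ∉ τ ✗.
  V = {[p69=p70], [p72], [p73]}: π^{-1}(V) = {p69, p70, p72, p73} ∉ τ ✗.
  V = {[p71], [p72], [p73]}: π^{-1}(V) = {p71, p72, p73} ∈ τ ✓.
  V = {[p69=p70], [p71], [p72], [p73]}: π^{-1}(V) = {p69, p70, p71, p72, p73} ∈ τ ✓.
Open sets in the quotient: τ_Q = {{}, {[p69=p70]}, {[p72]}, {[p69=p70], [p72]}, {[p71], [p73]}, {[p69=p70], [p71], [p73]}, {[p71], [p72], [p73]}, {[p69=p70], [p71], [p72], [p73]}} (8 elements).


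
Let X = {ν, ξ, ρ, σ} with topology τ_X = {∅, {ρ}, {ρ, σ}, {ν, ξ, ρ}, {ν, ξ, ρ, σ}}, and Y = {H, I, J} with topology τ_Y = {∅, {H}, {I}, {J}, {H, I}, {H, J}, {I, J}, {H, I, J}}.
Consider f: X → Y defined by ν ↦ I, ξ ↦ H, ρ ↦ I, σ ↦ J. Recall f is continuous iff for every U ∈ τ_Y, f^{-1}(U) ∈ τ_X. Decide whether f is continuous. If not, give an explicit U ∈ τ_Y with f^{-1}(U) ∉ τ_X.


f is NOT continuous.

Compute f^{-1}(U) for each U ∈ τ_Y:
  U = ∅: f^{-1}(U) = ∅ ∈ τ_X ✓.
  U = {H}: f^{-1}(U) = {ξ} ∉ τ_X ✗.
  U = {I}: f^{-1}(U) = {ν, ρ} ∉ τ_X ✗.
  U = {J}: f^{-1}(U) = {σ} ∉ τ_X ✗.
  U = {H, I}: f^{-1}(U) = {ν, ξ, ρ} ∈ τ_X ✓.
  U = {H, J}: f^{-1}(U) = {ξ, σ} ∉ τ_X ✗.
  U = {I, J}: f^{-1}(U) = {ν, ρ, σ} ∉ τ_X ✗.
  U = {H, I, J}: f^{-1}(U) = {ν, ξ, ρ, σ} ∈ τ_X ✓.
Found U = {H} with f^{-1}(U) = {ξ} not in τ_X. Therefore f is NOT continuous.


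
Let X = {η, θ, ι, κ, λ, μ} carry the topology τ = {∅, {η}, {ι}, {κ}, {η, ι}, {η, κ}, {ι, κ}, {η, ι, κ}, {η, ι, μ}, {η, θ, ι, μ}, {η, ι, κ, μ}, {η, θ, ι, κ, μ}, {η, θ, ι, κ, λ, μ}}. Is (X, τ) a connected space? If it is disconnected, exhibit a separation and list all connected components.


(X, τ) is connected.

Find clopen sets (U ∈ τ with X ∖ U ∈ τ):
  U = ∅, X ∖ U = {η, θ, ι, κ, λ, μ} — both open, so U is clopen.
  U = {η, θ, ι, κ, λ, μ}, X ∖ U = ∅ — both open, so U is clopen.
Only trivial clopens (∅ and X) exist, so (X, τ) is connected.
Compute connected components by grouping points that agree on all clopens:
  component: {η, θ, ι, κ, λ, μ}


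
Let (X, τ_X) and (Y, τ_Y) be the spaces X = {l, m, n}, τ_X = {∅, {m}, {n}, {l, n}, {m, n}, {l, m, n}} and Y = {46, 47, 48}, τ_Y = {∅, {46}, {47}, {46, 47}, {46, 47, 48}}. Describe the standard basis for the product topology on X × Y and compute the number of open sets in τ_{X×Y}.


Basis B = {∅ × ∅, {m} × {46}, {m} × {47}, {n} × {46}, {n} × {47}, {l, n} × {46}, {l, n} × {47}, {m} × {46, 47}, {m, n} × {46}, {m, n} × {47}, {n} × {46, 47}, {l, m, n} × {46}, {l, m, n} × {47}, {m} × {46, 47, 48}, {n} × {46, 47, 48}, {l, n} × {46, 47}, {m, n} × {46, 47}, {l, n} × {46, 47, 48}, {l, m, n} × {46, 47}, {m, n} × {46, 47, 48}, {l, m, n} × {46, 47, 48}}; |τ_{X×Y}| = 70.

Enumerate products U × V with U ∈ τ_X, V ∈ τ_Y (deduplicated):
  ∅ × ∅ = {} (∅)
  {m} × {46} = {(m,46)}
  {m} × {47} = {(m,47)}
  {n} × {46} = {(n,46)}
  {n} × {47} = {(n,47)}
  {l, n} × {46} = {(l,46), (n,46)}
  {l, n} × {47} = {(l,47), (n,47)}
  {m} × {46, 47} = {(m,46), (m,47)}
  {m, n} × {46} = {(m,46), (n,46)}
  {m, n} × {47} = {(m,47), (n,47)}
  {n} × {46, 47} = {(n,46), (n,47)}
  {l, m, n} × {46} = {(l,46), (m,46), (n,46)}
  {l, m, n} × {47} = {(l,47), (m,47), (n,47)}
  {m} × {46, 47, 48} = {(m,46), (m,47), (m,48)}
  {n} × {46, 47, 48} = {(n,46), (n,47), (n,48)}
  {l, n} × {46, 47} = {(l,46), (l,47), (n,46), (n,47)}
  {m, n} × {46, 47} = {(m,46), (m,47), (n,46), (n,47)}
  {l, n} × {46, 47, 48} = {(l,46), (l,47), (l,48), (n,46), (n,47), (n,48)}
  {l, m, n} × {46, 47} = {(l,46), (l,47), (m,46), (m,47), (n,46), (n,47)}
  {m, n} × {46, 47, 48} = {(m,46), (m,47), (m,48), (n,46), (n,47), (n,48)}
  {l, m, n} × {46, 47, 48} = {(l,46), (l,47), (l,48), (m,46), (m,47), (m,48), (n,46), (n,47), (n,48)}
These 21 distinct sets form the basis B.
Close under arbitrary unions to get τ_{X×Y}; counting gives |τ_{X×Y}| = 70.


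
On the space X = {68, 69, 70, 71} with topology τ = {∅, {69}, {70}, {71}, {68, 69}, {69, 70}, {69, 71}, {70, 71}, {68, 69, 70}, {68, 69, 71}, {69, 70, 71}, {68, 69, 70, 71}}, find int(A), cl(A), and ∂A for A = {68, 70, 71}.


int(A) = {70, 71}, cl(A) = {68, 70, 71}, ∂A = {68}.

Closed sets in (X, τ) are complements of opens:
  closed(X, τ) = {∅, {68}, {70}, {71}, {68, 69}, {68, 70}, {68, 71}, {70, 71}, {68, 69, 70}, {68, 69, 71}, {68, 70, 71}, {68, 69, 70, 71}}.
int(A) = ⋃ {U ∈ τ : U ⊆ A}. Opens contained in A: ∅, {70}, {71}, {70, 71}.
Taking the union of these: int(A) = {70, 71}.
cl(A) = ⋂ {C closed : A ⊆ C}. Closed sets containing A: {68, 70, 71}, {68, 69, 70, 71}.
Intersecting these: cl(A) = {68, 70, 71}.
∂A = cl(A) ∖ int(A) = {68, 70, 71} ∖ {70, 71} = {68}.


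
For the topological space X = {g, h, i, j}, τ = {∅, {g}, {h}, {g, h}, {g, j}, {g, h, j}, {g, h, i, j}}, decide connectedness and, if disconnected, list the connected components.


(X, τ) is connected.

Find clopen sets (U ∈ τ with X ∖ U ∈ τ):
  U = ∅, X ∖ U = {g, h, i, j} — both open, so U is clopen.
  U = {g, h, i, j}, X ∖ U = ∅ — both open, so U is clopen.
Only trivial clopens (∅ and X) exist, so (X, τ) is connected.
Compute connected components by grouping points that agree on all clopens:
  component: {g, h, i, j}


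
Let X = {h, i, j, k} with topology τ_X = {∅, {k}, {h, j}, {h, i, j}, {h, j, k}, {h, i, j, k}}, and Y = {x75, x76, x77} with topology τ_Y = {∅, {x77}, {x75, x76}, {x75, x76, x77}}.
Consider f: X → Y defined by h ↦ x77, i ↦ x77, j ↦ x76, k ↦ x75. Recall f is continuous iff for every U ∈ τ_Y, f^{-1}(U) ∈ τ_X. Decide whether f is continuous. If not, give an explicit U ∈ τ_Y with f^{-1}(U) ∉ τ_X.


f is NOT continuous.

Compute f^{-1}(U) for each U ∈ τ_Y:
  U = ∅: f^{-1}(U) = ∅ ∈ τ_X ✓.
  U = {x77}: f^{-1}(U) = {h, i} ∉ τ_X ✗.
  U = {x75, x76}: f^{-1}(U) = {j, k} ∉ τ_X ✗.
  U = {x75, x76, x77}: f^{-1}(U) = {h, i, j, k} ∈ τ_X ✓.
Found U = {x77} with f^{-1}(U) = {h, i} not in τ_X. Therefore f is NOT continuous.


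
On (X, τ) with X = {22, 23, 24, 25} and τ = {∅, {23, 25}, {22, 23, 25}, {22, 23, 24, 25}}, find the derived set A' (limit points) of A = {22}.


A' = {24}

For each x ∈ X, list the open sets U ∈ τ with x ∈ U, then check whether U ∩ (A ∖ {x}) ≠ ∅ for every such U.
  x = 22: open {22, 23, 25} ∋ x has {22, 23, 25} ∩ (A ∖ {22}) = ∅, so x is NOT a limit point.
  x = 23: open {23, 25} ∋ x has {23, 25} ∩ (A ∖ {23}) = ∅, so x is NOT a limit point.
  x = 24: opens ∋ x are {22, 23, 24, 25}; each meets A ∖ {24}, so x IS a limit point.
  x = 25: open {23, 25} ∋ x has {23, 25} ∩ (A ∖ {25}) = ∅, so x is NOT a limit point.
Collecting: A' = {24}.


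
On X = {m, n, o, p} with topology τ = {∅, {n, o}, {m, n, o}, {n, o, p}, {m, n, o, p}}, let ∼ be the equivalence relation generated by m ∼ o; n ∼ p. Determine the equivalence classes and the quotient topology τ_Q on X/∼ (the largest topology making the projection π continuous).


X/∼ = {[m=o], [n=p]}; |τ_Q| = 2.

Equivalence classes: [m=o], [n=p].
Quotient map π: X → X/∼ sends m ↦ [m=o], n ↦ [n=p], o ↦ [m=o], p ↦ [n=p].
For each subset V ⊆ X/∼, compute π^{-1}(V) ⊆ X and check whether π^{-1}(V) ∈ τ. V is open in τ_Q iff π^{-1}(V) ∈ τ.
  V = {}: π^{-1}(V) = ∅ ∈ τ ✓.
  V = {[m=o]}: π^{-1}(V) = {m, o} ∉ τ ✗.
  V = {[n=p]}: π^{-1}(V) = {n, p} ∉ τ ✗.
  V = {[m=o], [n=p]}: π^{-1}(V) = {m, n, o, p} ∈ τ ✓.
Open sets in the quotient: τ_Q = {{}, {[m=o], [n=p]}} (2 elements).


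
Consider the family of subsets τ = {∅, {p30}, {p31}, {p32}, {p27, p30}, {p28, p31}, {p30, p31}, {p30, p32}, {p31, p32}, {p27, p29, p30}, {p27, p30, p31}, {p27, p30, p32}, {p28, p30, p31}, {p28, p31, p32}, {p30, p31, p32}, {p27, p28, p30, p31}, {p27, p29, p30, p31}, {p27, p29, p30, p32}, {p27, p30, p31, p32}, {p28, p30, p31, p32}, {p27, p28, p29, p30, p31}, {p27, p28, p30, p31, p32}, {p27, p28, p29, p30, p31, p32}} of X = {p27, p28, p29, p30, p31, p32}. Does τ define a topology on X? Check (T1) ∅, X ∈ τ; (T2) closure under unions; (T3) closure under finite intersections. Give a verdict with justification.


τ is NOT a topology on X.

Axiom (T1): ∅ ∈ τ? Yes; X ∈ τ? Yes.
Axiom (T2/T3): check pairwise unions and intersections of members of τ.
Counterexample for (T2): {p31} ∪ {p27, p29, p30, p32} = {p27, p29, p30, p31, p32} ∉ τ. Therefore τ is NOT a topology.


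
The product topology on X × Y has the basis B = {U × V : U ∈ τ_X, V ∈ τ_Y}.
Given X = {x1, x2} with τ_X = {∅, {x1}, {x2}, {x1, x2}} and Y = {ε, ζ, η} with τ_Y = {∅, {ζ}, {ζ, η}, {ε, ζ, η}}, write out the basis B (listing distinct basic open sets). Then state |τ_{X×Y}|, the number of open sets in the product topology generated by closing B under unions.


Basis B = {∅ × ∅, {x1} × {ζ}, {x2} × {ζ}, {x1} × {ζ, η}, {x1, x2} × {ζ}, {x2} × {ζ, η}, {x1} × {ε, ζ, η}, {x2} × {ε, ζ, η}, {x1, x2} × {ζ, η}, {x1, x2} × {ε, ζ, η}}; |τ_{X×Y}| = 16.

Enumerate products U × V with U ∈ τ_X, V ∈ τ_Y (deduplicated):
  ∅ × ∅ = {} (∅)
  {x1} × {ζ} = {(x1,ζ)}
  {x2} × {ζ} = {(x2,ζ)}
  {x1} × {ζ, η} = {(x1,ζ), (x1,η)}
  {x1, x2} × {ζ} = {(x1,ζ), (x2,ζ)}
  {x2} × {ζ, η} = {(x2,ζ), (x2,η)}
  {x1} × {ε, ζ, η} = {(x1,ε), (x1,ζ), (x1,η)}
  {x2} × {ε, ζ, η} = {(x2,ε), (x2,ζ), (x2,η)}
  {x1, x2} × {ζ, η} = {(x1,ζ), (x1,η), (x2,ζ), (x2,η)}
  {x1, x2} × {ε, ζ, η} = {(x1,ε), (x1,ζ), (x1,η), (x2,ε), (x2,ζ), (x2,η)}
These 10 distinct sets form the basis B.
Close under arbitrary unions to get τ_{X×Y}; counting gives |τ_{X×Y}| = 16.


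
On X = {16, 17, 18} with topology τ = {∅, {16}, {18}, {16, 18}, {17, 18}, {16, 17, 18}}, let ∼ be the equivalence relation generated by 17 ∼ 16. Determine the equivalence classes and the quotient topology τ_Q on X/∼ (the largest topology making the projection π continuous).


X/∼ = {[16=17], [18]}; |τ_Q| = 3.

Equivalence classes: [16=17], [18].
Quotient map π: X → X/∼ sends 16 ↦ [16=17], 17 ↦ [16=17], 18 ↦ [18].
For each subset V ⊆ X/∼, compute π^{-1}(V) ⊆ X and check whether π^{-1}(V) ∈ τ. V is open in τ_Q iff π^{-1}(V) ∈ τ.
  V = {}: π^{-1}(V) = ∅ ∈ τ ✓.
  V = {[16=17]}: π^{-1}(V) = {16, 17} ∉ τ ✗.
  V = {[18]}: π^{-1}(V) = {18} ∈ τ ✓.
  V = {[16=17], [18]}: π^{-1}(V) = {16, 17, 18} ∈ τ ✓.
Open sets in the quotient: τ_Q = {{}, {[18]}, {[16=17], [18]}} (3 elements).


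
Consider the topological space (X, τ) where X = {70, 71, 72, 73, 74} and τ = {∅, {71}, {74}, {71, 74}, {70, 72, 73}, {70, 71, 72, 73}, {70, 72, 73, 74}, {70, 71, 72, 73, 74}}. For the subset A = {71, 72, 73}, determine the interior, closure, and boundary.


int(A) = {71}, cl(A) = {70, 71, 72, 73}, ∂A = {70, 72, 73}.

Closed sets in (X, τ) are complements of opens:
  closed(X, τ) = {∅, {71}, {74}, {71, 74}, {70, 72, 73}, {70, 71, 72, 73}, {70, 72, 73, 74}, {70, 71, 72, 73, 74}}.
int(A) = ⋃ {U ∈ τ : U ⊆ A}. Opens contained in A: ∅, {71}.
Taking the union of these: int(A) = {71}.
cl(A) = ⋂ {C closed : A ⊆ C}. Closed sets containing A: {70, 71, 72, 73}, {70, 71, 72, 73, 74}.
Intersecting these: cl(A) = {70, 71, 72, 73}.
∂A = cl(A) ∖ int(A) = {70, 71, 72, 73} ∖ {71} = {70, 72, 73}.


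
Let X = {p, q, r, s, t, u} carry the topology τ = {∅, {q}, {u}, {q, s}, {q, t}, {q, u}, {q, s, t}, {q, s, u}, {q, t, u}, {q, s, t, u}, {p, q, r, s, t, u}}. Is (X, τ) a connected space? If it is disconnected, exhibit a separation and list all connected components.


(X, τ) is connected.

Find clopen sets (U ∈ τ with X ∖ U ∈ τ):
  U = ∅, X ∖ U = {p, q, r, s, t, u} — both open, so U is clopen.
  U = {p, q, r, s, t, u}, X ∖ U = ∅ — both open, so U is clopen.
Only trivial clopens (∅ and X) exist, so (X, τ) is connected.
Compute connected components by grouping points that agree on all clopens:
  component: {p, q, r, s, t, u}


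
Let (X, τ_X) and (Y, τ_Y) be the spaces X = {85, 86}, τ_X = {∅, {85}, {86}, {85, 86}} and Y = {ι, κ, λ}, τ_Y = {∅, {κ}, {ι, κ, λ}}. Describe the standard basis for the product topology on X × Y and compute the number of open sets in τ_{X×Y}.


Basis B = {∅ × ∅, {85} × {κ}, {86} × {κ}, {85, 86} × {κ}, {85} × {ι, κ, λ}, {86} × {ι, κ, λ}, {85, 86} × {ι, κ, λ}}; |τ_{X×Y}| = 9.

Enumerate products U × V with U ∈ τ_X, V ∈ τ_Y (deduplicated):
  ∅ × ∅ = {} (∅)
  {85} × {κ} = {(85,κ)}
  {86} × {κ} = {(86,κ)}
  {85, 86} × {κ} = {(85,κ), (86,κ)}
  {85} × {ι, κ, λ} = {(85,ι), (85,κ), (85,λ)}
  {86} × {ι, κ, λ} = {(86,ι), (86,κ), (86,λ)}
  {85, 86} × {ι, κ, λ} = {(85,ι), (85,κ), (85,λ), (86,ι), (86,κ), (86,λ)}
These 7 distinct sets form the basis B.
Close under arbitrary unions to get τ_{X×Y}; counting gives |τ_{X×Y}| = 9.


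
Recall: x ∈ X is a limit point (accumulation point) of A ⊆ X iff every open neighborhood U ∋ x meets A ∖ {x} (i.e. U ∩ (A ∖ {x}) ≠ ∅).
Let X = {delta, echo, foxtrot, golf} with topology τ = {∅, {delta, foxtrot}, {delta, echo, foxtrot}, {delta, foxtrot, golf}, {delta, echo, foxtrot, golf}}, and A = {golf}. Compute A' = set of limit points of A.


A' = ∅

For each x ∈ X, list the open sets U ∈ τ with x ∈ U, then check whether U ∩ (A ∖ {x}) ≠ ∅ for every such U.
  x = delta: open {delta, foxtrot} ∋ x has {delta, foxtrot} ∩ (A ∖ {delta}) = ∅, so x is NOT a limit point.
  x = echo: open {delta, echo, foxtrot} ∋ x has {delta, echo, foxtrot} ∩ (A ∖ {echo}) = ∅, so x is NOT a limit point.
  x = foxtrot: open {delta, foxtrot} ∋ x has {delta, foxtrot} ∩ (A ∖ {foxtrot}) = ∅, so x is NOT a limit point.
  x = golf: open {delta, foxtrot, golf} ∋ x has {delta, foxtrot, golf} ∩ (A ∖ {golf}) = ∅, so x is NOT a limit point.
Collecting: A' = ∅.


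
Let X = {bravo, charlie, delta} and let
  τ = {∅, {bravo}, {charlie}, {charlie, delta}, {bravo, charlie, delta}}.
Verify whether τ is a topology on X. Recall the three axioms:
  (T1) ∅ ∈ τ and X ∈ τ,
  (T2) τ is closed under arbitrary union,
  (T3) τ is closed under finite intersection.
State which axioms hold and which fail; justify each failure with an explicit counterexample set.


τ is NOT a topology on X.

Axiom (T1): ∅ ∈ τ? Yes; X ∈ τ? Yes.
Axiom (T2/T3): check pairwise unions and intersections of members of τ.
Counterexample for (T2): {bravo} ∪ {charlie} = {bravo, charlie} ∉ τ. Therefore τ is NOT a topology.


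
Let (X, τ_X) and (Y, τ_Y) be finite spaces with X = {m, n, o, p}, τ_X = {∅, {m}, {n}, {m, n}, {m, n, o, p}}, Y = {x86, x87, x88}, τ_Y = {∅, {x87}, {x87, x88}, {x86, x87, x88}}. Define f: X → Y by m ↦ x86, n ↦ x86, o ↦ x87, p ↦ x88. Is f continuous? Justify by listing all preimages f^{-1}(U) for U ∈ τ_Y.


f is NOT continuous.

Compute f^{-1}(U) for each U ∈ τ_Y:
  U = ∅: f^{-1}(U) = ∅ ∈ τ_X ✓.
  U = {x87}: f^{-1}(U) = {o} ∉ τ_X ✗.
  U = {x87, x88}: f^{-1}(U) = {o, p} ∉ τ_X ✗.
  U = {x86, x87, x88}: f^{-1}(U) = {m, n, o, p} ∈ τ_X ✓.
Found U = {x87} with f^{-1}(U) = {o} not in τ_X. Therefore f is NOT continuous.


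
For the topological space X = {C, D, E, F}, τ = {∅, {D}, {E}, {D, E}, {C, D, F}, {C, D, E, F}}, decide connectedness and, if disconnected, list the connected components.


(X, τ) is disconnected; components = [{E}, {C, D, F}].

Find clopen sets (U ∈ τ with X ∖ U ∈ τ):
  U = ∅, X ∖ U = {C, D, E, F} — both open, so U is clopen.
  U = {E}, X ∖ U = {C, D, F} — both open, so U is clopen.
  U = {C, D, F}, X ∖ U = {E} — both open, so U is clopen.
  U = {C, D, E, F}, X ∖ U = ∅ — both open, so U is clopen.
Nontrivial clopen(s) exist: e.g. {C, D, F}. So (X, τ) is disconnected.
Compute connected components by grouping points that agree on all clopens:
  component: {E}
  component: {C, D, F}


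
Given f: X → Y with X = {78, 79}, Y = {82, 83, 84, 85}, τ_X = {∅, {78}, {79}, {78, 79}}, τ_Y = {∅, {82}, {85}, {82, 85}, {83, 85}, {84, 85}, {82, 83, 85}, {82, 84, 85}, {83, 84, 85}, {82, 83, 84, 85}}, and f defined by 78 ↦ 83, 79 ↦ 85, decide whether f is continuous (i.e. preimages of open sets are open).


f IS continuous.

Compute f^{-1}(U) for each U ∈ τ_Y:
  U = ∅: f^{-1}(U) = ∅ ∈ τ_X ✓.
  U = {82}: f^{-1}(U) = ∅ ∈ τ_X ✓.
  U = {85}: f^{-1}(U) = {79} ∈ τ_X ✓.
  U = {82, 85}: f^{-1}(U) = {79} ∈ τ_X ✓.
  U = {83, 85}: f^{-1}(U) = {78, 79} ∈ τ_X ✓.
  U = {84, 85}: f^{-1}(U) = {79} ∈ τ_X ✓.
  U = {82, 83, 85}: f^{-1}(U) = {78, 79} ∈ τ_X ✓.
  U = {82, 84, 85}: f^{-1}(U) = {79} ∈ τ_X ✓.
  U = {83, 84, 85}: f^{-1}(U) = {78, 79} ∈ τ_X ✓.
  U = {82, 83, 84, 85}: f^{-1}(U) = {78, 79} ∈ τ_X ✓.
Every preimage lies in τ_X, so f IS continuous.


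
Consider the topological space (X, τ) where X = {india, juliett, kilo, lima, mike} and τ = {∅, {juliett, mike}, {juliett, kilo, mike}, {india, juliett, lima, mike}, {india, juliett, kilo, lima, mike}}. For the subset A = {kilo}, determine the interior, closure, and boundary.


int(A) = ∅, cl(A) = {kilo}, ∂A = {kilo}.

Closed sets in (X, τ) are complements of opens:
  closed(X, τ) = {∅, {kilo}, {india, lima}, {india, kilo, lima}, {india, juliett, kilo, lima, mike}}.
int(A) = ⋃ {U ∈ τ : U ⊆ A}. Opens contained in A: ∅.
Taking the union of these: int(A) = ∅.
cl(A) = ⋂ {C closed : A ⊆ C}. Closed sets containing A: {kilo}, {india, kilo, lima}, {india, juliett, kilo, lima, mike}.
Intersecting these: cl(A) = {kilo}.
∂A = cl(A) ∖ int(A) = {kilo} ∖ ∅ = {kilo}.


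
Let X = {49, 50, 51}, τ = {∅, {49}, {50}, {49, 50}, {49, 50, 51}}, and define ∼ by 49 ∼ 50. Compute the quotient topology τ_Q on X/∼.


X/∼ = {[49=50], [51]}; |τ_Q| = 3.

Equivalence classes: [49=50], [51].
Quotient map π: X → X/∼ sends 49 ↦ [49=50], 50 ↦ [49=50], 51 ↦ [51].
For each subset V ⊆ X/∼, compute π^{-1}(V) ⊆ X and check whether π^{-1}(V) ∈ τ. V is open in τ_Q iff π^{-1}(V) ∈ τ.
  V = {}: π^{-1}(V) = ∅ ∈ τ ✓.
  V = {[49=50]}: π^{-1}(V) = {49, 50} ∈ τ ✓.
  V = {[51]}: π^{-1}(V) = {51} ∉ τ ✗.
  V = {[49=50], [51]}: π^{-1}(V) = {49, 50, 51} ∈ τ ✓.
Open sets in the quotient: τ_Q = {{}, {[49=50]}, {[49=50], [51]}} (3 elements).


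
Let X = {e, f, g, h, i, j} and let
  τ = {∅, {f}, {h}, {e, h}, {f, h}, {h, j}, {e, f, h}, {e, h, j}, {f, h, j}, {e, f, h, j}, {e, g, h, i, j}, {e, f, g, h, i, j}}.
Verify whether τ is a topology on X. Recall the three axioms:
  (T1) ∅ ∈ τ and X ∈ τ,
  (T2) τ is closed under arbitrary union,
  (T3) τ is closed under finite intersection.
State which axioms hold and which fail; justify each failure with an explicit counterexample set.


τ IS a topology on X.

Axiom (T1): ∅ ∈ τ? Yes; X ∈ τ? Yes.
Axiom (T2/T3): check pairwise unions and intersections of members of τ.
All pairwise intersections and unions checked — each lies in τ. Therefore τ satisfies (T1), (T2), (T3): it IS a topology on X.


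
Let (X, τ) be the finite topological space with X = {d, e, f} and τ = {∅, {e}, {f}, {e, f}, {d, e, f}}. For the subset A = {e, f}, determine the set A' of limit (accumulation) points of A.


A' = {d}

For each x ∈ X, list the open sets U ∈ τ with x ∈ U, then check whether U ∩ (A ∖ {x}) ≠ ∅ for every such U.
  x = d: opens ∋ x are {d, e, f}; each meets A ∖ {d}, so x IS a limit point.
  x = e: open {e} ∋ x has {e} ∩ (A ∖ {e}) = ∅, so x is NOT a limit point.
  x = f: open {f} ∋ x has {f} ∩ (A ∖ {f}) = ∅, so x is NOT a limit point.
Collecting: A' = {d}.


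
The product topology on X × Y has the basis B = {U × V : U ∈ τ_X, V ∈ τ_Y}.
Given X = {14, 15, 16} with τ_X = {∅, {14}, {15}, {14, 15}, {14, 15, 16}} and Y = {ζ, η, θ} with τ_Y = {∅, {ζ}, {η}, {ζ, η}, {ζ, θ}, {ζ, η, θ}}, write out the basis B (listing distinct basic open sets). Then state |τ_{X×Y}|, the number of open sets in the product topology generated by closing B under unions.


Basis B = {∅ × ∅, {14} × {ζ}, {14} × {η}, {15} × {ζ}, {15} × {η}, {14} × {ζ, η}, {14} × {ζ, θ}, {14, 15} × {ζ}, {14, 15} × {η}, {15} × {ζ, η}, {15} × {ζ, θ}, {14} × {ζ, η, θ}, {14, 15, 16} × {ζ}, {14, 15, 16} × {η}, {15} × {ζ, η, θ}, {14, 15} × {ζ, η}, {14, 15} × {ζ, θ}, {14, 15} × {ζ, η, θ}, {14, 15, 16} × {ζ, η}, {14, 15, 16} × {ζ, θ}, {14, 15, 16} × {ζ, η, θ}}; |τ_{X×Y}| = 70.

Enumerate products U × V with U ∈ τ_X, V ∈ τ_Y (deduplicated):
  ∅ × ∅ = {} (∅)
  {14} × {ζ} = {(14,ζ)}
  {14} × {η} = {(14,η)}
  {15} × {ζ} = {(15,ζ)}
  {15} × {η} = {(15,η)}
  {14} × {ζ, η} = {(14,ζ), (14,η)}
  {14} × {ζ, θ} = {(14,ζ), (14,θ)}
  {14, 15} × {ζ} = {(14,ζ), (15,ζ)}
  {14, 15} × {η} = {(14,η), (15,η)}
  {15} × {ζ, η} = {(15,ζ), (15,η)}
  {15} × {ζ, θ} = {(15,ζ), (15,θ)}
  {14} × {ζ, η, θ} = {(14,ζ), (14,η), (14,θ)}
  {14, 15, 16} × {ζ} = {(14,ζ), (15,ζ), (16,ζ)}
  {14, 15, 16} × {η} = {(14,η), (15,η), (16,η)}
  {15} × {ζ, η, θ} = {(15,ζ), (15,η), (15,θ)}
  {14, 15} × {ζ, η} = {(14,ζ), (14,η), (15,ζ), (15,η)}
  {14, 15} × {ζ, θ} = {(14,ζ), (14,θ), (15,ζ), (15,θ)}
  {14, 15} × {ζ, η, θ} = {(14,ζ), (14,η), (14,θ), (15,ζ), (15,η), (15,θ)}
  {14, 15, 16} × {ζ, η} = {(14,ζ), (14,η), (15,ζ), (15,η), (16,ζ), (16,η)}
  {14, 15, 16} × {ζ, θ} = {(14,ζ), (14,θ), (15,ζ), (15,θ), (16,ζ), (16,θ)}
  {14, 15, 16} × {ζ, η, θ} = {(14,ζ), (14,η), (14,θ), (15,ζ), (15,η), (15,θ), (16,ζ), (16,η), (16,θ)}
These 21 distinct sets form the basis B.
Close under arbitrary unions to get τ_{X×Y}; counting gives |τ_{X×Y}| = 70.


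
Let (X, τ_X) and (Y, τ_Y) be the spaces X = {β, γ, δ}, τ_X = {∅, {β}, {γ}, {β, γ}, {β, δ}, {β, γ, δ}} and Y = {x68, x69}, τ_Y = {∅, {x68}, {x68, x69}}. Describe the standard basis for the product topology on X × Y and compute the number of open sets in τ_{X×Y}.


Basis B = {∅ × ∅, {β} × {x68}, {γ} × {x68}, {β} × {x68, x69}, {β, γ} × {x68}, {β, δ} × {x68}, {γ} × {x68, x69}, {β, γ, δ} × {x68}, {β, γ} × {x68, x69}, {β, δ} × {x68, x69}, {β, γ, δ} × {x68, x69}}; |τ_{X×Y}| = 18.

Enumerate products U × V with U ∈ τ_X, V ∈ τ_Y (deduplicated):
  ∅ × ∅ = {} (∅)
  {β} × {x68} = {(β,x68)}
  {γ} × {x68} = {(γ,x68)}
  {β} × {x68, x69} = {(β,x68), (β,x69)}
  {β, γ} × {x68} = {(β,x68), (γ,x68)}
  {β, δ} × {x68} = {(β,x68), (δ,x68)}
  {γ} × {x68, x69} = {(γ,x68), (γ,x69)}
  {β, γ, δ} × {x68} = {(β,x68), (γ,x68), (δ,x68)}
  {β, γ} × {x68, x69} = {(β,x68), (β,x69), (γ,x68), (γ,x69)}
  {β, δ} × {x68, x69} = {(β,x68), (β,x69), (δ,x68), (δ,x69)}
  {β, γ, δ} × {x68, x69} = {(β,x68), (β,x69), (γ,x68), (γ,x69), (δ,x68), (δ,x69)}
These 11 distinct sets form the basis B.
Close under arbitrary unions to get τ_{X×Y}; counting gives |τ_{X×Y}| = 18.


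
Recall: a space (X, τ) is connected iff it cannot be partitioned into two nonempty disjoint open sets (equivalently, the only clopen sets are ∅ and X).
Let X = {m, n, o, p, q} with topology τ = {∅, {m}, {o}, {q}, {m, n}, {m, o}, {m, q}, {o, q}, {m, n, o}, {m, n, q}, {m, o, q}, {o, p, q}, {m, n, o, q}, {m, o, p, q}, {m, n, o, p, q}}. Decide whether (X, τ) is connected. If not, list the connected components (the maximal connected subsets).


(X, τ) is disconnected; components = [{m, n}, {o, p, q}].

Find clopen sets (U ∈ τ with X ∖ U ∈ τ):
  U = ∅, X ∖ U = {m, n, o, p, q} — both open, so U is clopen.
  U = {m, n}, X ∖ U = {o, p, q} — both open, so U is clopen.
  U = {o, p, q}, X ∖ U = {m, n} — both open, so U is clopen.
  U = {m, n, o, p, q}, X ∖ U = ∅ — both open, so U is clopen.
Nontrivial clopen(s) exist: e.g. {o, p, q}. So (X, τ) is disconnected.
Compute connected components by grouping points that agree on all clopens:
  component: {m, n}
  component: {o, p, q}


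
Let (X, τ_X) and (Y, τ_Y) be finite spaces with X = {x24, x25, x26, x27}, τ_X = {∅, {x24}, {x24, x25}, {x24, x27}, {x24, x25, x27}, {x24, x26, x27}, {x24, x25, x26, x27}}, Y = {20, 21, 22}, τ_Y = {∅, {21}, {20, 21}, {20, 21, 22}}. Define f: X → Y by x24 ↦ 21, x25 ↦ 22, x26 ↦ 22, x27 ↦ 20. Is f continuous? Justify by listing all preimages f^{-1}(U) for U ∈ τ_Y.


f IS continuous.

Compute f^{-1}(U) for each U ∈ τ_Y:
  U = ∅: f^{-1}(U) = ∅ ∈ τ_X ✓.
  U = {21}: f^{-1}(U) = {x24} ∈ τ_X ✓.
  U = {20, 21}: f^{-1}(U) = {x24, x27} ∈ τ_X ✓.
  U = {20, 21, 22}: f^{-1}(U) = {x24, x25, x26, x27} ∈ τ_X ✓.
Every preimage lies in τ_X, so f IS continuous.


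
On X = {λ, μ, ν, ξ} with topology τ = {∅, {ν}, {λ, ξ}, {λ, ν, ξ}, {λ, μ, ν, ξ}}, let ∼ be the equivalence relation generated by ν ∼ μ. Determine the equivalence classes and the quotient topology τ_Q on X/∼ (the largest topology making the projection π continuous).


X/∼ = {[λ], [μ=ν], [ξ]}; |τ_Q| = 3.

Equivalence classes: [λ], [μ=ν], [ξ].
Quotient map π: X → X/∼ sends λ ↦ [λ], μ ↦ [μ=ν], ν ↦ [μ=ν], ξ ↦ [ξ].
For each subset V ⊆ X/∼, compute π^{-1}(V) ⊆ X and check whether π^{-1}(V) ∈ τ. V is open in τ_Q iff π^{-1}(V) ∈ τ.
  V = {}: π^{-1}(V) = ∅ ∈ τ ✓.
  V = {[λ]}: π^{-1}(V) = {λ} ∉ τ ✗.
  V = {[μ=ν]}: π^{-1}(V) = {μ, ν} ∉ τ ✗.
  V = {[λ], [μ=ν]}: π^{-1}(V) = {λ, μ, ν} ∉ τ ✗.
  V = {[ξ]}: π^{-1}(V) = {ξ} ∉ τ ✗.
  V = {[λ], [ξ]}: π^{-1}(V) = {λ, ξ} ∈ τ ✓.
  V = {[μ=ν], [ξ]}: π^{-1}(V) = {μ, ν, ξ} ∉ τ ✗.
  V = {[λ], [μ=ν], [ξ]}: π^{-1}(V) = {λ, μ, ν, ξ} ∈ τ ✓.
Open sets in the quotient: τ_Q = {{}, {[λ], [ξ]}, {[λ], [μ=ν], [ξ]}} (3 elements).


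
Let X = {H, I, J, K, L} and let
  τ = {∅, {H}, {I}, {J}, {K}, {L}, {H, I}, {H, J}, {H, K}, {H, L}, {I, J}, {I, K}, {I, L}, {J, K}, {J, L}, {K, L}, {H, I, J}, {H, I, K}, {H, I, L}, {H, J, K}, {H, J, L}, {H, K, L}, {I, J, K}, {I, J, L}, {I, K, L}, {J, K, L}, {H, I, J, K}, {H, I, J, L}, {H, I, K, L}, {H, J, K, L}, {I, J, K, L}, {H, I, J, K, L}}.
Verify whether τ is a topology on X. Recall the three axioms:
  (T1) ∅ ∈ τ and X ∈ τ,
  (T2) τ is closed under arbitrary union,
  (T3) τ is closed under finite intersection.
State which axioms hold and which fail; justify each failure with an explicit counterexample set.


τ IS a topology on X.

Axiom (T1): ∅ ∈ τ? Yes; X ∈ τ? Yes.
Axiom (T2/T3): check pairwise unions and intersections of members of τ.
All pairwise intersections and unions checked — each lies in τ. Therefore τ satisfies (T1), (T2), (T3): it IS a topology on X.


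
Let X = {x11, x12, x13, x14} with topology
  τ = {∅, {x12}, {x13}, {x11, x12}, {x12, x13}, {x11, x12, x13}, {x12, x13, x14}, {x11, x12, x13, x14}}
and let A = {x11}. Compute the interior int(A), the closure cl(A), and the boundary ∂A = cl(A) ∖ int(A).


int(A) = ∅, cl(A) = {x11}, ∂A = {x11}.

Closed sets in (X, τ) are complements of opens:
  closed(X, τ) = {∅, {x11}, {x14}, {x11, x14}, {x13, x14}, {x11, x12, x14}, {x11, x13, x14}, {x11, x12, x13, x14}}.
int(A) = ⋃ {U ∈ τ : U ⊆ A}. Opens contained in A: ∅.
Taking the union of these: int(A) = ∅.
cl(A) = ⋂ {C closed : A ⊆ C}. Closed sets containing A: {x11}, {x11, x14}, {x11, x12, x14}, {x11, x13, x14}, {x11, x12, x13, x14}.
Intersecting these: cl(A) = {x11}.
∂A = cl(A) ∖ int(A) = {x11} ∖ ∅ = {x11}.


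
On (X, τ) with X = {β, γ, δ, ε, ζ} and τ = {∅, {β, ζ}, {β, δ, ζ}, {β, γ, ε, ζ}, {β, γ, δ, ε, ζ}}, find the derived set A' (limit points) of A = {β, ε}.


A' = {γ, δ, ε, ζ}

For each x ∈ X, list the open sets U ∈ τ with x ∈ U, then check whether U ∩ (A ∖ {x}) ≠ ∅ for every such U.
  x = β: open {β, ζ} ∋ x has {β, ζ} ∩ (A ∖ {β}) = ∅, so x is NOT a limit point.
  x = γ: opens ∋ x are {β, γ, ε, ζ}, {β, γ, δ, ε, ζ}; each meets A ∖ {γ}, so x IS a limit point.
  x = δ: opens ∋ x are {β, δ, ζ}, {β, γ, δ, ε, ζ}; each meets A ∖ {δ}, so x IS a limit point.
  x = ε: opens ∋ x are {β, γ, ε, ζ}, {β, γ, δ, ε, ζ}; each meets A ∖ {ε}, so x IS a limit point.
  x = ζ: opens ∋ x are {β, ζ}, {β, δ, ζ}, {β, γ, ε, ζ}, {β, γ, δ, ε, ζ}; each meets A ∖ {ζ}, so x IS a limit point.
Collecting: A' = {γ, δ, ε, ζ}.


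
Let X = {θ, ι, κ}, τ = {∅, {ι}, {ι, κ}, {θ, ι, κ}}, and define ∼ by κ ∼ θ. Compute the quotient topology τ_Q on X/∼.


X/∼ = {[θ=κ], [ι]}; |τ_Q| = 3.

Equivalence classes: [θ=κ], [ι].
Quotient map π: X → X/∼ sends θ ↦ [θ=κ], ι ↦ [ι], κ ↦ [θ=κ].
For each subset V ⊆ X/∼, compute π^{-1}(V) ⊆ X and check whether π^{-1}(V) ∈ τ. V is open in τ_Q iff π^{-1}(V) ∈ τ.
  V = {}: π^{-1}(V) = ∅ ∈ τ ✓.
  V = {[θ=κ]}: π^{-1}(V) = {θ, κ} ∉ τ ✗.
  V = {[ι]}: π^{-1}(V) = {ι} ∈ τ ✓.
  V = {[θ=κ], [ι]}: π^{-1}(V) = {θ, ι, κ} ∈ τ ✓.
Open sets in the quotient: τ_Q = {{}, {[ι]}, {[θ=κ], [ι]}} (3 elements).


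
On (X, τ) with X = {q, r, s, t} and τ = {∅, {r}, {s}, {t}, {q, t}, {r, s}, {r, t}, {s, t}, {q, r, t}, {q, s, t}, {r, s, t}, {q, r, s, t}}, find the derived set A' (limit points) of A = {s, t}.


A' = {q}

For each x ∈ X, list the open sets U ∈ τ with x ∈ U, then check whether U ∩ (A ∖ {x}) ≠ ∅ for every such U.
  x = q: opens ∋ x are {q, t}, {q, r, t}, {q, s, t}, {q, r, s, t}; each meets A ∖ {q}, so x IS a limit point.
  x = r: open {r} ∋ x has {r} ∩ (A ∖ {r}) = ∅, so x is NOT a limit point.
  x = s: open {s} ∋ x has {s} ∩ (A ∖ {s}) = ∅, so x is NOT a limit point.
  x = t: open {t} ∋ x has {t} ∩ (A ∖ {t}) = ∅, so x is NOT a limit point.
Collecting: A' = {q}.


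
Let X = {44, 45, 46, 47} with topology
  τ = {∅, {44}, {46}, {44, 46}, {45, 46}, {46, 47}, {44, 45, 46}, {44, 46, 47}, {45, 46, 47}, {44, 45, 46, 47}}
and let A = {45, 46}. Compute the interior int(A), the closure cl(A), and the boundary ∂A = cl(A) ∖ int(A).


int(A) = {45, 46}, cl(A) = {45, 46, 47}, ∂A = {47}.

Closed sets in (X, τ) are complements of opens:
  closed(X, τ) = {∅, {44}, {45}, {47}, {44, 45}, {44, 47}, {45, 47}, {44, 45, 47}, {45, 46, 47}, {44, 45, 46, 47}}.
int(A) = ⋃ {U ∈ τ : U ⊆ A}. Opens contained in A: ∅, {46}, {45, 46}.
Taking the union of these: int(A) = {45, 46}.
cl(A) = ⋂ {C closed : A ⊆ C}. Closed sets containing A: {45, 46, 47}, {44, 45, 46, 47}.
Intersecting these: cl(A) = {45, 46, 47}.
∂A = cl(A) ∖ int(A) = {45, 46, 47} ∖ {45, 46} = {47}.
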